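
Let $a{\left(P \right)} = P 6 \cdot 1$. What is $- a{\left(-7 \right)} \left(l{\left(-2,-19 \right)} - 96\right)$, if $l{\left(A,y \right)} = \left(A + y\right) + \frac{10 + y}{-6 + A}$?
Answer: $- \frac{19467}{4} \approx -4866.8$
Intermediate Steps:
$l{\left(A,y \right)} = A + y + \frac{10 + y}{-6 + A}$ ($l{\left(A,y \right)} = \left(A + y\right) + \frac{10 + y}{-6 + A} = A + y + \frac{10 + y}{-6 + A}$)
$a{\left(P \right)} = 6 P$ ($a{\left(P \right)} = 6 P 1 = 6 P$)
$- a{\left(-7 \right)} \left(l{\left(-2,-19 \right)} - 96\right) = - 6 \left(-7\right) \left(\frac{10 + \left(-2\right)^{2} - -12 - -95 - -38}{-6 - 2} - 96\right) = \left(-1\right) \left(-42\right) \left(\frac{10 + 4 + 12 + 95 + 38}{-8} - 96\right) = 42 \left(\left(- \frac{1}{8}\right) 159 - 96\right) = 42 \left(- \frac{159}{8} - 96\right) = 42 \left(- \frac{927}{8}\right) = - \frac{19467}{4}$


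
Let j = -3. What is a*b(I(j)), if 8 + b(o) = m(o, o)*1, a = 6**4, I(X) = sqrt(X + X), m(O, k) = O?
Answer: -10368 + 1296*I*sqrt(6) ≈ -10368.0 + 3174.5*I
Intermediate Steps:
I(X) = sqrt(2)*sqrt(X) (I(X) = sqrt(2*X) = sqrt(2)*sqrt(X))
a = 1296
b(o) = -8 + o (b(o) = -8 + o*1 = -8 + o)
a*b(I(j)) = 1296*(-8 + sqrt(2)*sqrt(-3)) = 1296*(-8 + sqrt(2)*(I*sqrt(3))) = 1296*(-8 + I*sqrt(6)) = -10368 + 1296*I*sqrt(6)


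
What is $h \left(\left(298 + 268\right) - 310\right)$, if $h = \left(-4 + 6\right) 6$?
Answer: $3072$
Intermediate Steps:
$h = 12$ ($h = 2 \cdot 6 = 12$)
$h \left(\left(298 + 268\right) - 310\right) = 12 \left(\left(298 + 268\right) - 310\right) = 12 \left(566 - 310\right) = 12 \cdot 256 = 3072$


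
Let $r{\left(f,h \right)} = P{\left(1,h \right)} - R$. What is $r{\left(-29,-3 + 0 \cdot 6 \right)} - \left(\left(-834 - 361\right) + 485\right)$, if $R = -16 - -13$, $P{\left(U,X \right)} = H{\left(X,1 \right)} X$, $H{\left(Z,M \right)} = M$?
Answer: $710$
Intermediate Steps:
$P{\left(U,X \right)} = X$ ($P{\left(U,X \right)} = 1 X = X$)
$R = -3$ ($R = -16 + 13 = -3$)
$r{\left(f,h \right)} = 3 + h$ ($r{\left(f,h \right)} = h - -3 = h + 3 = 3 + h$)
$r{\left(-29,-3 + 0 \cdot 6 \right)} - \left(\left(-834 - 361\right) + 485\right) = \left(3 + \left(-3 + 0 \cdot 6\right)\right) - \left(\left(-834 - 361\right) + 485\right) = \left(3 + \left(-3 + 0\right)\right) - \left(-1195 + 485\right) = \left(3 - 3\right) - -710 = 0 + 710 = 710$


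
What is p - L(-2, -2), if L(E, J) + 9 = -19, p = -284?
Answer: -256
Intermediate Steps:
L(E, J) = -28 (L(E, J) = -9 - 19 = -28)
p - L(-2, -2) = -284 - 1*(-28) = -284 + 28 = -256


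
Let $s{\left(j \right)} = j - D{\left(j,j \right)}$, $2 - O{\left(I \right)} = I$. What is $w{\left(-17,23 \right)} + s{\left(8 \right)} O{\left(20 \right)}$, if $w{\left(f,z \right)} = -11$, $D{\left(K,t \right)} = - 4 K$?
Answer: $-731$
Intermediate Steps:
$O{\left(I \right)} = 2 - I$
$s{\left(j \right)} = 5 j$ ($s{\left(j \right)} = j - - 4 j = j + 4 j = 5 j$)
$w{\left(-17,23 \right)} + s{\left(8 \right)} O{\left(20 \right)} = -11 + 5 \cdot 8 \left(2 - 20\right) = -11 + 40 \left(2 - 20\right) = -11 + 40 \left(-18\right) = -11 - 720 = -731$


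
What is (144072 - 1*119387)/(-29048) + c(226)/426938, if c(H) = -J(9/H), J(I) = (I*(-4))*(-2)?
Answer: -595452018809/700695768856 ≈ -0.84980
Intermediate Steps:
J(I) = 8*I (J(I) = -4*I*(-2) = 8*I)
c(H) = -72/H (c(H) = -8*9/H = -72/H)
(144072 - 1*119387)/(-29048) + c(226)/426938 = (144072 - 1*119387)/(-29048) - 72/226/426938 = (144072 - 119387)*(-1/29048) - 72*1/226*(1/426938) = 24685*(-1/29048) - 36/113*1/426938 = -24685/29048 - 18/24121997 = -595452018809/700695768856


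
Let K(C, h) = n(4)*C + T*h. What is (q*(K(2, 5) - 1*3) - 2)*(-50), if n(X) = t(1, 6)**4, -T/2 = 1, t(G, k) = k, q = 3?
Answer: -386750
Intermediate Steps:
T = -2 (T = -2*1 = -2)
n(X) = 1296 (n(X) = 6**4 = 1296)
K(C, h) = -2*h + 1296*C (K(C, h) = 1296*C - 2*h = -2*h + 1296*C)
(q*(K(2, 5) - 1*3) - 2)*(-50) = (3*((-2*5 + 1296*2) - 1*3) - 2)*(-50) = (3*((-10 + 2592) - 3) - 2)*(-50) = (3*(2582 - 3) - 2)*(-50) = (3*2579 - 2)*(-50) = (7737 - 2)*(-50) = 7735*(-50) = -386750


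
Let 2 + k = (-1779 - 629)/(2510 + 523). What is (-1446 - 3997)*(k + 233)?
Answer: -3800384245/3033 ≈ -1.2530e+6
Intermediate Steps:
k = -8474/3033 (k = -2 + (-1779 - 629)/(2510 + 523) = -2 - 2408/3033 = -8474/3033 ≈ -2.7939)
(-1446 - 3997)*(k + 233) = (-1446 - 3997)*(-8474/3033 + 233) = -5443*698215/3033 = -3800384245/3033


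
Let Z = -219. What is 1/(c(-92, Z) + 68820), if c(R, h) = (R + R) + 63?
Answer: 1/68699 ≈ 1.4556e-5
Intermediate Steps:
c(R, h) = 63 + 2*R (c(R, h) = 2*R + 63 = 63 + 2*R)
1/(c(-92, Z) + 68820) = 1/((63 + 2*(-92)) + 68820) = 1/((63 - 184) + 68820) = 1/(-121 + 68820) = 1/68699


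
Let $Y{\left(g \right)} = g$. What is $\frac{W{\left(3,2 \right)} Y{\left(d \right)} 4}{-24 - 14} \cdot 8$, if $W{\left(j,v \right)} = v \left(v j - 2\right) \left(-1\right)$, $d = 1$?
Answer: $\frac{128}{19} \approx 6.7368$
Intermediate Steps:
$W{\left(j,v \right)} = - v \left(-2 + j v\right)$ ($W{\left(j,v \right)} = v \left(j v - 2\right) \left(-1\right) = v \left(-2 + j v\right) \left(-1\right) = - v \left(-2 + j v\right)$)
$\frac{W{\left(3,2 \right)} Y{\left(d \right)} 4}{-24 - 14} \cdot 8 = \frac{2 \left(2 - 3 \cdot 2\right) 1 \cdot 4}{-24 - 14} \cdot 8 = \frac{2 \left(2 - 6\right) 1 \cdot 4}{-38} \cdot 8 = 2 \left(-4\right) 1 \cdot 4 \left(- \frac{1}{38}\right) 8 = \left(-8\right) 1 \cdot 4 \left(- \frac{1}{38}\right) 8 = \left(-8\right) 4 \left(- \frac{1}{38}\right) 8 = \left(-32\right) \left(- \frac{1}{38}\right) 8 = \frac{16}{19} \cdot 8 = \frac{128}{19}$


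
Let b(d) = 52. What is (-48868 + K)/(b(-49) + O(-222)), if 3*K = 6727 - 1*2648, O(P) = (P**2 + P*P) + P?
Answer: -142525/295194 ≈ -0.48282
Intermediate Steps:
O(P) = P + 2*P**2 (O(P) = (P**2 + P**2) + P = 2*P**2 + P = P + 2*P**2)
K = 4079/3 (K = (6727 - 1*2648)/3 = (6727 - 2648)/3 = (1/3)*4079 = 4079/3 ≈ 1359.7)
(-48868 + K)/(b(-49) + O(-222)) = (-48868 + 4079/3)/(52 - 222*(1 + 2*(-222))) = -142525/(3*(52 - 222*(1 - 444))) = -142525/(3*(52 - 222*(-443))) = -142525/(3*(52 + 98346)) = -142525/3/98398 = -142525/3*1/98398 = -142525/295194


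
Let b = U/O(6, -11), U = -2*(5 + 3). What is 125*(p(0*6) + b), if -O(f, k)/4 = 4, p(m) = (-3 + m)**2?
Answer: 1250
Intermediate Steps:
O(f, k) = -16 (O(f, k) = -4*4 = -16)
U = -16 (U = -2*8 = -16)
b = 1 (b = -16/(-16) = -16*(-1/16) = 1)
125*(p(0*6) + b) = 125*((-3 + 0*6)**2 + 1) = 125*((-3 + 0)**2 + 1) = 125*((-3)**2 + 1) = 125*(9 + 1) = 125*10 = 1250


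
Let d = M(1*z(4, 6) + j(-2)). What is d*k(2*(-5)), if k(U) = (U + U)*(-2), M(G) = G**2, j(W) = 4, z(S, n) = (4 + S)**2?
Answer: 184960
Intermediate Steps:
d = 4624 (d = (1*(4 + 4)**2 + 4)**2 = (1*8**2 + 4)**2 = (1*64 + 4)**2 = (64 + 4)**2 = 68**2 = 4624)
k(U) = -4*U (k(U) = (2*U)*(-2) = -4*U)
d*k(2*(-5)) = 4624*(-8*(-5)) = 4624*(-4*(-10)) = 4624*40 = 184960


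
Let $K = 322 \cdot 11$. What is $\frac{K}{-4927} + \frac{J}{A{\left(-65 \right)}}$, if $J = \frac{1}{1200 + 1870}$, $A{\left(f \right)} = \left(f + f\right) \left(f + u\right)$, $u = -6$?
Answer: $- \frac{7720497021}{10739381900} \approx -0.7189$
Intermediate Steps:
$A{\left(f \right)} = 2 f \left(-6 + f\right)$ ($A{\left(f \right)} = \left(f + f\right) \left(f - 6\right) = 2 f \left(-6 + f\right)$)
$K = 3542$
$J = \frac{1}{3070} \approx 0.00032573$
$\frac{K}{-4927} + \frac{J}{A{\left(-65 \right)}} = \frac{3542}{-4927} + \frac{1}{3070 \cdot 2 \left(-65\right) \left(-6 - 65\right)} = 3542 \left(- \frac{1}{4927}\right) + \frac{1}{3070 \cdot 2 \left(-65\right) \left(-71\right)} = - \frac{3542}{4927} + \frac{1}{3070 \cdot 9230} = - \frac{3542}{4927} + \frac{1}{3070} \cdot \frac{1}{9230} = - \frac{3542}{4927} + \frac{1}{28336100} = - \frac{7720497021}{10739381900}$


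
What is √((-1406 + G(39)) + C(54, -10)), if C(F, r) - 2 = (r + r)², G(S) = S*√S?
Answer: √(-1004 + 39*√39) ≈ 27.576*I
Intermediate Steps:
G(S) = S^(3/2)
C(F, r) = 2 + 4*r² (C(F, r) = 2 + (r + r)² = 2 + (2*r)² = 2 + 4*r²)
√((-1406 + G(39)) + C(54, -10)) = √((-1406 + 39^(3/2)) + (2 + 4*(-10)²)) = √((-1406 + 39*√39) + (2 + 4*100)) = √((-1406 + 39*√39) + (2 + 400)) = √((-1406 + 39*√39) + 402) = √(-1004 + 39*√39)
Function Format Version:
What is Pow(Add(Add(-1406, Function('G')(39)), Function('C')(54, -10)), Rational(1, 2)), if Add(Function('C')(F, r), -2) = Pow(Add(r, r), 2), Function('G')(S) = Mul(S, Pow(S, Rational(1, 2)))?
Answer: Pow(Add(-1004, Mul(39, Pow(39, Rational(1, 2)))), Rational(1, 2)) ≈ Mul(27.576, I)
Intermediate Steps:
Function('G')(S) = Pow(S, Rational(3, 2))
Function('C')(F, r) = Add(2, Mul(4, Pow(r, 2))) (Function('C')(F, r) = Add(2, Pow(Add(r, r), 2)) = Add(2, Pow(Mul(2, r), 2)) = Add(2, Mul(4, Pow(r, 2))))
Pow(Add(Add(-1406, Function('G')(39)), Function('C')(54, -10)), Rational(1, 2)) = Pow(Add(Add(-1406, Pow(39, Rational(3, 2))), Add(2, Mul(4, Pow(-10, 2)))), Rational(1, 2)) = Pow(Add(Add(-1406, Mul(39, Pow(39, Rational(1, 2)))), Add(2, Mul(4, 100))), Rational(1, 2)) = Pow(Add(Add(-1406, Mul(39, Pow(39, Rational(1, 2)))), Add(2, 400)), Rational(1, 2)) = Pow(Add(Add(-1406, Mul(39, Pow(39, Rational(1, 2)))), 402), Rational(1, 2)) = Pow(Add(-1004, Mul(39, Pow(39, Rational(1, 2)))), Rational(1, 2))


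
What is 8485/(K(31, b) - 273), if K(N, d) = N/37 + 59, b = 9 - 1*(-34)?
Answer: -313945/7887 ≈ -39.805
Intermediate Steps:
b = 43 (b = 9 + 34 = 43)
K(N, d) = 59 + N/37 (K(N, d) = N/37 + 59 = 59 + N/37)
8485/(K(31, b) - 273) = 8485/((59 + (1/37)*31) - 273) = 8485/((59 + 31/37) - 273) = 8485/(2214/37 - 273) = 8485/(-7887/37) = 8485*(-37/7887) = -313945/7887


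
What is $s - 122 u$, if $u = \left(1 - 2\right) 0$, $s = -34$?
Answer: $-34$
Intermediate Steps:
$u = 0$ ($u = \left(-1\right) 0 = 0$)
$s - 122 u = -34 - 0 = -34 + 0 = -34$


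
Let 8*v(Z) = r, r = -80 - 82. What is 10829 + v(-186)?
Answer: 43235/4 ≈ 10809.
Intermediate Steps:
r = -162
v(Z) = -81/4 (v(Z) = (⅛)*(-162) = -81/4)
10829 + v(-186) = 10829 - 81/4 = 43235/4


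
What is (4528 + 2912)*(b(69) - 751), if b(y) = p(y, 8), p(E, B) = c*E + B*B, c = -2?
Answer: -6138000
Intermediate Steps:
p(E, B) = B² - 2*E (p(E, B) = -2*E + B*B = -2*E + B² = B² - 2*E)
b(y) = 64 - 2*y (b(y) = 8² - 2*y = 64 - 2*y)
(4528 + 2912)*(b(69) - 751) = (4528 + 2912)*((64 - 2*69) - 751) = 7440*((64 - 138) - 751) = 7440*(-74 - 751) = 7440*(-825) = -6138000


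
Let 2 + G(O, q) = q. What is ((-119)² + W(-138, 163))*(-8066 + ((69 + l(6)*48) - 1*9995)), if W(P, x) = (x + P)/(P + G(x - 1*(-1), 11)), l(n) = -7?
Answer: -33480564032/129 ≈ -2.5954e+8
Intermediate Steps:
G(O, q) = -2 + q
W(P, x) = (P + x)/(9 + P) (W(P, x) = (x + P)/(P + (-2 + 11)) = (P + x)/(P + 9) = (P + x)/(9 + P))
((-119)² + W(-138, 163))*(-8066 + ((69 + l(6)*48) - 1*9995)) = ((-119)² + (-138 + 163)/(9 - 138))*(-8066 + ((69 - 7*48) - 1*9995)) = (14161 + 25/(-129))*(-8066 + ((69 - 336) - 9995)) = (14161 - 1/129*25)*(-8066 + (-267 - 9995)) = (14161 - 25/129)*(-8066 - 10262) = (1826744/129)*(-18328) = -33480564032/129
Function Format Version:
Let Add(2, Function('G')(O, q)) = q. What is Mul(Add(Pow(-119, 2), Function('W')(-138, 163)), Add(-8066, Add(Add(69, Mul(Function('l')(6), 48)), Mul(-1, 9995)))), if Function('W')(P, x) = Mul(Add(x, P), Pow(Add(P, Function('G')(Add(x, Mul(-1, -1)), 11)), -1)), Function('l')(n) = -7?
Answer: Rational(-33480564032, 129) ≈ -2.5954e+8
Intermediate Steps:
Function('G')(O, q) = Add(-2, q)
Function('W')(P, x) = Mul(Pow(Add(9, P), -1), Add(P, x)) (Function('W')(P, x) = Mul(Add(x, P), Pow(Add(P, Add(-2, 11)), -1)) = Mul(Add(P, x), Pow(Add(P, 9), -1)) = Mul(Add(P, x), Pow(Add(9, P), -1)) = Mul(Pow(Add(9, P), -1), Add(P, x)))
Mul(Add(Pow(-119, 2), Function('W')(-138, 163)), Add(-8066, Add(Add(69, Mul(Function('l')(6), 48)), Mul(-1, 9995)))) = Mul(Add(Pow(-119, 2), Mul(Pow(Add(9, -138), -1), Add(-138, 163))), Add(-8066, Add(Add(69, Mul(-7, 48)), Mul(-1, 9995)))) = Mul(Add(14161, Mul(Pow(-129, -1), 25)), Add(-8066, Add(Add(69, -336), -9995))) = Mul(Add(14161, Mul(Rational(-1, 129), 25)), Add(-8066, Add(-267, -9995))) = Mul(Add(14161, Rational(-25, 129)), Add(-8066, -10262)) = Mul(Rational(1826744, 129), -18328) = Rational(-33480564032, 129)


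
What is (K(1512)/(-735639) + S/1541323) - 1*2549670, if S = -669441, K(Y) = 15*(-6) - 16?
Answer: -2890962460903446551/1133857310397 ≈ -2.5497e+6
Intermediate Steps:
K(Y) = -106 (K(Y) = -90 - 16 = -106)
(K(1512)/(-735639) + S/1541323) - 1*2549670 = (-106/(-735639) - 669441/1541323) - 1*2549670 = (-106*(-1/735639) - 669441*1/1541323) - 2549670 = (106/735639 - 669441/1541323) - 2549670 = -492303527561/1133857310397 - 2549670 = -2890962460903446551/1133857310397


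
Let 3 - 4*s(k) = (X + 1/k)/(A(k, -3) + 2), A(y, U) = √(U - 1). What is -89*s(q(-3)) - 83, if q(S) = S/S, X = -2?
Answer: -2485/16 + 89*I/16 ≈ -155.31 + 5.5625*I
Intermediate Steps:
A(y, U) = √(-1 + U)
q(S) = 1
s(k) = ¾ - (-2 + 1/k)*(2 - 2*I)/32 (s(k) = ¾ - (-2 + 1/k)/(4*(√(-1 - 3) + 2)) = ¾ - (-2 + 1/k)/(4*(√(-4) + 2)) = ¾ - (-2 + 1/k)/(4*(2*I + 2)) = ¾ - (-2 + 1/k)/(4*(2 + 2*I)) = ¾ - (-2 + 1/k)*(2 - 2*I)/8/4 = ¾ - (-2 + 1/k)*(2 - 2*I)/32)
-89*s(q(-3)) - 83 = -89*(1 - I)*(-1 + 8*1 + 6*I*1)/(16*1) - 83 = -89*(1 - I)*(-1 + 8 + 6*I)/16 - 83 = -89*(1 - I)*(7 + 6*I)/16 - 83 = -83 - 89*(1 - I)*(7 + 6*I)/16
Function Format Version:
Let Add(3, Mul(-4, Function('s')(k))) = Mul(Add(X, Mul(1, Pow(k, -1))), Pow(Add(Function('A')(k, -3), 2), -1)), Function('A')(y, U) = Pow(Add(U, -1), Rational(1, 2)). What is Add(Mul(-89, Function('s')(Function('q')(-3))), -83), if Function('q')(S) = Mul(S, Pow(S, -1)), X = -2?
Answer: Add(Rational(-2485, 16), Mul(Rational(89, 16), I)) ≈ Add(-155.31, Mul(5.5625, I))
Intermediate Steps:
Function('A')(y, U) = Pow(Add(-1, U), Rational(1, 2))
Function('q')(S) = 1
Function('s')(k) = Add(Rational(3, 4), Mul(Rational(-1, 32), Add(-2, Pow(k, -1)), Add(2, Mul(-2, I)))) (Function('s')(k) = Add(Rational(3, 4), Mul(Rational(-1, 4), Mul(Add(-2, Mul(1, Pow(k, -1))), Pow(Add(Pow(Add(-1, -3), Rational(1, 2)), 2), -1)))) = Add(Rational(3, 4), Mul(Rational(-1, 4), Mul(Add(-2, Pow(k, -1)), Pow(Add(Pow(-4, Rational(1, 2)), 2), -1)))) = Add(Rational(3, 4), Mul(Rational(-1, 4), Mul(Add(-2, Pow(k, -1)), Pow(Add(Mul(2, I), 2), -1)))) = Add(Rational(3, 4), Mul(Rational(-1, 4), Mul(Add(-2, Pow(k, -1)), Pow(Add(2, Mul(2, I)), -1)))) = Add(Rational(3, 4), Mul(Rational(-1, 4), Mul(Add(-2, Pow(k, -1)), Mul(Rational(1, 8), Add(2, Mul(-2, I)))))) = Add(Rational(3, 4), Mul(Rational(-1, 4), Mul(Rational(1, 8), Add(-2, Pow(k, -1)), Add(2, Mul(-2, I))))) = Add(Rational(3, 4), Mul(Rational(-1, 32), Add(-2, Pow(k, -1)), Add(2, Mul(-2, I)))))
Add(Mul(-89, Function('s')(Function('q')(-3))), -83) = Add(Mul(-89, Mul(Rational(1, 16), Pow(1, -1), Add(1, Mul(-1, I)), Add(-1, Mul(8, 1), Mul(6, I, 1)))), -83) = Add(Mul(-89, Mul(Rational(1, 16), 1, Add(1, Mul(-1, I)), Add(-1, 8, Mul(6, I)))), -83) = Add(Mul(-89, Mul(Rational(1, 16), 1, Add(1, Mul(-1, I)), Add(7, Mul(6, I)))), -83) = Add(Mul(-89, Mul(Rational(1, 16), Add(1, Mul(-1, I)), Add(7, Mul(6, I)))), -83) = Add(Mul(Rational(-89, 16), Add(1, Mul(-1, I)), Add(7, Mul(6, I))), -83) = Add(-83, Mul(Rational(-89, 16), Add(1, Mul(-1, I)), Add(7, Mul(6, I))))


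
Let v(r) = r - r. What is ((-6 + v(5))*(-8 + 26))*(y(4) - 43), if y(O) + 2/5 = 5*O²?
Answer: -19764/5 ≈ -3952.8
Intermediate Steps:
v(r) = 0
y(O) = -⅖ + 5*O²
((-6 + v(5))*(-8 + 26))*(y(4) - 43) = ((-6 + 0)*(-8 + 26))*((-⅖ + 5*4²) - 43) = (-6*18)*((-⅖ + 5*16) - 43) = -108*((-⅖ + 80) - 43) = -108*(398/5 - 43) = -108*183/5 = -19764/5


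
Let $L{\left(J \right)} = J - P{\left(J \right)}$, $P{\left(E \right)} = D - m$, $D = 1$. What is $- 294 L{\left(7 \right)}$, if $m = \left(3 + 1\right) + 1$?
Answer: $-3234$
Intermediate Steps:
$m = 5$ ($m = 4 + 1 = 5$)
$P{\left(E \right)} = -4$ ($P{\left(E \right)} = 1 - 5 = -4$)
$L{\left(J \right)} = 4 + J$ ($L{\left(J \right)} = J - -4 = J + 4 = 4 + J$)
$- 294 L{\left(7 \right)} = - 294 \left(4 + 7\right) = \left(-294\right) 11 = -3234$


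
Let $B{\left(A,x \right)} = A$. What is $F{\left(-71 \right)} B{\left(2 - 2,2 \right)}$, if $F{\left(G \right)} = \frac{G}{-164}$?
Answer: $0$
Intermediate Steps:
$F{\left(G \right)} = - \frac{G}{164}$ ($F{\left(G \right)} = G \left(- \frac{1}{164}\right) = - \frac{G}{164}$)
$F{\left(-71 \right)} B{\left(2 - 2,2 \right)} = \left(- \frac{1}{164}\right) \left(-71\right) \left(2 - 2\right) = \frac{71}{164} \cdot 0 = 0$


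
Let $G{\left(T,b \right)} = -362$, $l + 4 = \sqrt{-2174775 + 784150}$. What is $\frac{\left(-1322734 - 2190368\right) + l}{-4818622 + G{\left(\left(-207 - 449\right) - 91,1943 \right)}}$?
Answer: $\frac{1756553}{2409492} - \frac{125 i \sqrt{89}}{4818984} \approx 0.72901 - 0.00024471 i$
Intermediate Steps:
$l = -4 + 125 i \sqrt{89}$ ($l = -4 + \sqrt{-2174775 + 784150} = -4 + \sqrt{-1390625} = -4 + 125 i \sqrt{89} \approx -4.0 + 1179.2 i$)
$\frac{\left(-1322734 - 2190368\right) + l}{-4818622 + G{\left(\left(-207 - 449\right) - 91,1943 \right)}} = \frac{\left(-1322734 - 2190368\right) - \left(4 - 125 i \sqrt{89}\right)}{-4818622 - 362} = \frac{\left(-1322734 - 2190368\right) - \left(4 - 125 i \sqrt{89}\right)}{-4818984} = \left(-3513102 - \left(4 - 125 i \sqrt{89}\right)\right) \left(- \frac{1}{4818984}\right) = \left(-3513106 + 125 i \sqrt{89}\right) \left(- \frac{1}{4818984}\right) = \frac{1756553}{2409492} - \frac{125 i \sqrt{89}}{4818984}$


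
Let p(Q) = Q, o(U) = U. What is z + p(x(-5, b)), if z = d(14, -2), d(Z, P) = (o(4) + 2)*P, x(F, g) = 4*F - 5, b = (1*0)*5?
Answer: -37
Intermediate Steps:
b = 0 (b = 0*5 = 0)
x(F, g) = -5 + 4*F
d(Z, P) = 6*P (d(Z, P) = (4 + 2)*P = 6*P)
z = -12 (z = 6*(-2) = -12)
z + p(x(-5, b)) = -12 + (-5 + 4*(-5)) = -12 + (-5 - 20) = -12 - 25 = -37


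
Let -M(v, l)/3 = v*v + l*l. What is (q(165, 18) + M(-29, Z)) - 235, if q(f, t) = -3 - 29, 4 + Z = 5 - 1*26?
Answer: -4665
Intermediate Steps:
Z = -25 (Z = -4 + (5 - 1*26) = -4 + (5 - 26) = -4 - 21 = -25)
q(f, t) = -32
M(v, l) = -3*l² - 3*v² (M(v, l) = -3*(v*v + l*l) = -3*(v² + l²) = -3*(l² + v²) = -3*l² - 3*v²)
(q(165, 18) + M(-29, Z)) - 235 = (-32 + (-3*(-25)² - 3*(-29)²)) - 235 = (-32 + (-3*625 - 3*841)) - 235 = (-32 + (-1875 - 2523)) - 235 = (-32 - 4398) - 235 = -4430 - 235 = -4665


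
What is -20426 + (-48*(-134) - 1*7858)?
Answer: -21852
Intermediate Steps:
-20426 + (-48*(-134) - 1*7858) = -20426 + (6432 - 7858) = -20426 - 1426 = -21852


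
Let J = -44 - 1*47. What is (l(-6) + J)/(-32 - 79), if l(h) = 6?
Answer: 85/111 ≈ 0.76577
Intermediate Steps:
J = -91 (J = -44 - 47 = -91)
(l(-6) + J)/(-32 - 79) = (6 - 91)/(-32 - 79) = -85/(-111) = -85*(-1/111) = 85/111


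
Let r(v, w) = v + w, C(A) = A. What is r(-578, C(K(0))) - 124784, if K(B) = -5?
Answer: -125367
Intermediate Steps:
r(-578, C(K(0))) - 124784 = (-578 - 5) - 124784 = -583 - 124784 = -125367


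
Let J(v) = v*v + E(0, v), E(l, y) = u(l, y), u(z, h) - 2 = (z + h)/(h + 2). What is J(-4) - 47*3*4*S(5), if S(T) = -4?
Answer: 2276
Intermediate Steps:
u(z, h) = 2 + (h + z)/(2 + h) (u(z, h) = 2 + (z + h)/(h + 2) = 2 + (h + z)/(2 + h))
E(l, y) = (4 + l + 3*y)/(2 + y)
J(v) = v² + (4 + 3*v)/(2 + v) (J(v) = v*v + (4 + 0 + 3*v)/(2 + v) = v² + (4 + 3*v)/(2 + v))
J(-4) - 47*3*4*S(5) = (4 + 3*(-4) + (-4)²*(2 - 4))/(2 - 4) - 47*3*4*(-4) = (4 - 12 + 16*(-2))/(-2) - 564*(-4) = -(4 - 12 - 32)/2 - 47*(-48) = -½*(-40) + 2256 = 20 + 2256 = 2276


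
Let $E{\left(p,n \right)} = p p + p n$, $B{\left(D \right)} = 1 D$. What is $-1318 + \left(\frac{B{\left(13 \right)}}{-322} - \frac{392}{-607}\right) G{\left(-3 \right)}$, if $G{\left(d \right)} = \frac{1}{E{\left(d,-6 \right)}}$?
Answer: $- \frac{6955307711}{5277258} \approx -1318.0$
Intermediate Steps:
$B{\left(D \right)} = D$
$E{\left(p,n \right)} = p^{2} + n p$
$G{\left(d \right)} = \frac{1}{d \left(-6 + d\right)}$
$-1318 + \left(\frac{B{\left(13 \right)}}{-322} - \frac{392}{-607}\right) G{\left(-3 \right)} = -1318 + \left(\frac{13}{-322} - \frac{392}{-607}\right) \frac{1}{\left(-3\right) \left(-6 - 3\right)} = -1318 + \left(13 \left(- \frac{1}{322}\right) - - \frac{392}{607}\right) \left(- \frac{1}{3 \left(-9\right)}\right) = -1318 + \left(- \frac{13}{322} + \frac{392}{607}\right) \left(\left(- \frac{1}{3}\right) \left(- \frac{1}{9}\right)\right) = -1318 + \frac{118333}{195454} \cdot \frac{1}{27} = -1318 + \frac{118333}{5277258} = - \frac{6955307711}{5277258}$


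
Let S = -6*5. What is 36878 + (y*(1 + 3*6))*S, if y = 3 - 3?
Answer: 36878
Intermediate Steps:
y = 0
S = -30
36878 + (y*(1 + 3*6))*S = 36878 + (0*(1 + 3*6))*(-30) = 36878 + (0*(1 + 18))*(-30) = 36878 + (0*19)*(-30) = 36878 + 0*(-30) = 36878 + 0 = 36878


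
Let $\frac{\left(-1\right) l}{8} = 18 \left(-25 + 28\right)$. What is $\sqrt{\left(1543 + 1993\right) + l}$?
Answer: $4 \sqrt{194} \approx 55.714$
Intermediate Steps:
$l = -432$ ($l = - 8 \cdot 18 \left(-25 + 28\right) = - 8 \cdot 18 \cdot 3 = \left(-8\right) 54 = -432$)
$\sqrt{\left(1543 + 1993\right) + l} = \sqrt{\left(1543 + 1993\right) - 432} = \sqrt{3536 - 432} = \sqrt{3104} = 4 \sqrt{194}$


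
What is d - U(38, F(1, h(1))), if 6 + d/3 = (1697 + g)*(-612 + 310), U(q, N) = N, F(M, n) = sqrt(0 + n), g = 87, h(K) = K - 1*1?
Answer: -1616322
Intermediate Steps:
h(K) = -1 + K (h(K) = K - 1 = -1 + K)
F(M, n) = sqrt(n)
d = -1616322 (d = -18 + 3*((1697 + 87)*(-612 + 310)) = -18 + 3*(1784*(-302)) = -18 + 3*(-538768) = -18 - 1616304 = -1616322)
d - U(38, F(1, h(1))) = -1616322 - sqrt(-1 + 1) = -1616322 - sqrt(0) = -1616322 - 1*0 = -1616322 + 0 = -1616322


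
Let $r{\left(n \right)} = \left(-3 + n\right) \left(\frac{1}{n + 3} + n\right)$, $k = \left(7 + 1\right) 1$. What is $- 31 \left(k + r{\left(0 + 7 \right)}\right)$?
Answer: $- \frac{5642}{5} \approx -1128.4$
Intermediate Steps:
$k = 8$ ($k = 8 \cdot 1 = 8$)
$r{\left(n \right)} = \left(-3 + n\right) \left(n + \frac{1}{3 + n}\right)$ ($r{\left(n \right)} = \left(-3 + n\right) \left(\frac{1}{3 + n} + n\right) = \left(-3 + n\right) \left(n + \frac{1}{3 + n}\right)$)
$- 31 \left(k + r{\left(0 + 7 \right)}\right) = - 31 \left(8 + \frac{-3 + \left(0 + 7\right)^{3} - 8 \left(0 + 7\right)}{3 + \left(0 + 7\right)}\right) = - 31 \left(8 + \frac{-3 + 7^{3} - 56}{3 + 7}\right) = - 31 \left(8 + \frac{-3 + 343 - 56}{10}\right) = - 31 \left(8 + \frac{1}{10} \cdot 284\right) = - 31 \left(8 + \frac{142}{5}\right) = \left(-31\right) \frac{182}{5} = - \frac{5642}{5}$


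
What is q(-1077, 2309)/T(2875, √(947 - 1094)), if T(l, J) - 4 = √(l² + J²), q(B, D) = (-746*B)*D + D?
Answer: -3710299774/4132731 + 1855149887*√8265478/8265462 ≈ 6.4438e+5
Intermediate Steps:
q(B, D) = D - 746*B*D (q(B, D) = -746*B*D + D = D - 746*B*D)
T(l, J) = 4 + √(J² + l²) (T(l, J) = 4 + √(l² + J²) = 4 + √(J² + l²))
q(-1077, 2309)/T(2875, √(947 - 1094)) = (2309*(1 - 746*(-1077)))/(4 + √((√(947 - 1094))² + 2875²)) = (2309*(1 + 803442))/(4 + √((√(-147))² + 8265625)) = (2309*803443)/(4 + √((7*I*√3)² + 8265625)) = 1855149887/(4 + √(-147 + 8265625)) = 1855149887/(4 + √8265478)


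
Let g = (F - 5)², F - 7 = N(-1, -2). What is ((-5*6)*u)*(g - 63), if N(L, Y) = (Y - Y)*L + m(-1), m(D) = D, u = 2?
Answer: 3720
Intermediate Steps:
N(L, Y) = -1 (N(L, Y) = (Y - Y)*L - 1 = 0*L - 1 = 0 - 1 = -1)
F = 6 (F = 7 - 1 = 6)
g = 1 (g = (6 - 5)² = 1² = 1)
((-5*6)*u)*(g - 63) = (-5*6*2)*(1 - 63) = -30*2*(-62) = -60*(-62) = 3720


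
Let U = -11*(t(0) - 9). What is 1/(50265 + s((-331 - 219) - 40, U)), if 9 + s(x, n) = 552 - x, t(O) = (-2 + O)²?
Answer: 1/51398 ≈ 1.9456e-5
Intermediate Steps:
U = 55 (U = -11*((-2 + 0)² - 9) = -11*((-2)² - 9) = -11*(4 - 9) = -11*(-5) = 55)
s(x, n) = 543 - x (s(x, n) = -9 + (552 - x) = 543 - x)
1/(50265 + s((-331 - 219) - 40, U)) = 1/(50265 + (543 - ((-331 - 219) - 40))) = 1/(50265 + (543 - (-550 - 40))) = 1/(50265 + (543 - 1*(-590))) = 1/(50265 + (543 + 590)) = 1/(50265 + 1133) = 1/51398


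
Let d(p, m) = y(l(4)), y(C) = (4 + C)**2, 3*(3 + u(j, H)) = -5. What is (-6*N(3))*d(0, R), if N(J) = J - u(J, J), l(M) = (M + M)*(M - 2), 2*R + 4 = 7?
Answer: -18400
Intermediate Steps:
R = 3/2 (R = -2 + (1/2)*7 = -2 + 7/2 = 3/2 ≈ 1.5000)
u(j, H) = -14/3 (u(j, H) = -3 + (1/3)*(-5) = -3 - 5/3 = -14/3)
l(M) = 2*M*(-2 + M) (l(M) = (2*M)*(-2 + M) = 2*M*(-2 + M))
N(J) = 14/3 + J (N(J) = J - 1*(-14/3) = J + 14/3 = 14/3 + J)
d(p, m) = 400 (d(p, m) = (4 + 2*4*(-2 + 4))**2 = (4 + 2*4*2)**2 = (4 + 16)**2 = 20**2 = 400)
(-6*N(3))*d(0, R) = -6*(14/3 + 3)*400 = -6*23/3*400 = -46*400 = -18400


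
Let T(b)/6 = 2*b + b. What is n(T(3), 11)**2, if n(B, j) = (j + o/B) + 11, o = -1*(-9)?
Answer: 17689/36 ≈ 491.36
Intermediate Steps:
o = 9
T(b) = 18*b (T(b) = 6*(2*b + b) = 6*(3*b) = 18*b)
n(B, j) = 11 + j + 9/B (n(B, j) = (j + 9/B) + 11 = 11 + j + 9/B)
n(T(3), 11)**2 = (11 + 11 + 9/((18*3)))**2 = (11 + 11 + 9/54)**2 = (11 + 11 + 9*(1/54))**2 = (11 + 11 + 1/6)**2 = (133/6)**2 = 17689/36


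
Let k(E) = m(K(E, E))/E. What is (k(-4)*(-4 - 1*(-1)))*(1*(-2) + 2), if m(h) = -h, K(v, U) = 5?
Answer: 0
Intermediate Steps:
k(E) = -5/E (k(E) = (-1*5)/E = -5/E)
(k(-4)*(-4 - 1*(-1)))*(1*(-2) + 2) = ((-5/(-4))*(-4 - 1*(-1)))*(1*(-2) + 2) = ((-5*(-¼))*(-4 + 1))*(-2 + 2) = ((5/4)*(-3))*0 = -15/4*0 = 0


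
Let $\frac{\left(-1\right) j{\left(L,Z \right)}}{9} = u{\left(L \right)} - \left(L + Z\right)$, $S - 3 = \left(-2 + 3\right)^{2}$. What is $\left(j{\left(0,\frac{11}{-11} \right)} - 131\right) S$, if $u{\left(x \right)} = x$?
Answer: $-560$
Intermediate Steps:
$S = 4$ ($S = 3 + \left(-2 + 3\right)^{2} = 3 + 1^{2} = 3 + 1 = 4$)
$j{\left(L,Z \right)} = 9 Z$ ($j{\left(L,Z \right)} = - 9 \left(L - \left(L + Z\right)\right) = - 9 \left(- Z\right) = 9 Z$)
$\left(j{\left(0,\frac{11}{-11} \right)} - 131\right) S = \left(9 \frac{11}{-11} - 131\right) 4 = \left(9 \cdot 11 \left(- \frac{1}{11}\right) - 131\right) 4 = \left(9 \left(-1\right) - 131\right) 4 = \left(-9 - 131\right) 4 = \left(-140\right) 4 = -560$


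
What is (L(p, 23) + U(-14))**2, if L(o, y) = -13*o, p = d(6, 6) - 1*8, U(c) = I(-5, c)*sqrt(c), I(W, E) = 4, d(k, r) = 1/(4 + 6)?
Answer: 1032329/100 + 4108*I*sqrt(14)/5 ≈ 10323.0 + 3074.1*I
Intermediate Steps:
d(k, r) = 1/10
U(c) = 4*sqrt(c)
p = -79/10 (p = 1/10 - 1*8 = 1/10 - 8 = -79/10 ≈ -7.9000)
(L(p, 23) + U(-14))**2 = (-13*(-79/10) + 4*sqrt(-14))**2 = (1027/10 + 4*(I*sqrt(14)))**2 = (1027/10 + 4*I*sqrt(14))**2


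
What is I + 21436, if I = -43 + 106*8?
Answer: 22241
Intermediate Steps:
I = 805 (I = -43 + 848 = 805)
I + 21436 = 805 + 21436 = 22241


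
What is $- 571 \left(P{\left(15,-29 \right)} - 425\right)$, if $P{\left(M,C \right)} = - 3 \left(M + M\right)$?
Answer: $294065$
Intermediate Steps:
$P{\left(M,C \right)} = - 6 M$ ($P{\left(M,C \right)} = - 3 \cdot 2 M = - 6 M$)
$- 571 \left(P{\left(15,-29 \right)} - 425\right) = - 571 \left(\left(-6\right) 15 - 425\right) = - 571 \left(-90 - 425\right) = \left(-571\right) \left(-515\right) = 294065$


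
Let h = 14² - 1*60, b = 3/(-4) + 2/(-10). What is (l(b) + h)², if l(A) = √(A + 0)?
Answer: (1360 + I*√95)²/100 ≈ 18495.0 + 265.11*I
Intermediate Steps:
b = -19/20 (b = 3*(-¼) + 2*(-⅒) = -¾ - ⅕ = -19/20 ≈ -0.95000)
h = 136 (h = 196 - 60 = 136)
l(A) = √A
(l(b) + h)² = (√(-19/20) + 136)² = (I*√95/10 + 136)² = (136 + I*√95/10)²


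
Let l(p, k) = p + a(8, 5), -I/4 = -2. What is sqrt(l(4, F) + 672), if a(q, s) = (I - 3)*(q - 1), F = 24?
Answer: 3*sqrt(79) ≈ 26.665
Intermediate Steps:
I = 8 (I = -4*(-2) = 8)
a(q, s) = -5 + 5*q (a(q, s) = (8 - 3)*(q - 1) = 5*(-1 + q) = -5 + 5*q)
l(p, k) = 35 + p (l(p, k) = p + (-5 + 5*8) = p + (-5 + 40) = p + 35 = 35 + p)
sqrt(l(4, F) + 672) = sqrt((35 + 4) + 672) = sqrt(39 + 672) = sqrt(711) = 3*sqrt(79)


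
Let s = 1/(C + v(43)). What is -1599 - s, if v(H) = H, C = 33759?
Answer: -54049399/33802 ≈ -1599.0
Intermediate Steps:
s = 1/33802 (s = 1/(33759 + 43) = 1/33802 ≈ 2.9584e-5)
-1599 - s = -1599 - 1*1/33802 = -1599 - 1/33802 = -54049399/33802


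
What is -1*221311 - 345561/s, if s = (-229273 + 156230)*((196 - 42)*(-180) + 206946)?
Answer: -965742535666579/4363734906 ≈ -2.2131e+5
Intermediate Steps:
s = -13091204718 (s = -73043*(154*(-180) + 206946) = -73043*(-27720 + 206946) = -73043*179226 = -13091204718)
-1*221311 - 345561/s = -1*221311 - 345561/(-13091204718) = -221311 - 345561*(-1)/13091204718 = -221311 - 1*(-115187/4363734906) = -221311 + 115187/4363734906 = -965742535666579/4363734906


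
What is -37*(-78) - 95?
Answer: 2791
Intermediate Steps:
-37*(-78) - 95 = 2886 - 95 = 2791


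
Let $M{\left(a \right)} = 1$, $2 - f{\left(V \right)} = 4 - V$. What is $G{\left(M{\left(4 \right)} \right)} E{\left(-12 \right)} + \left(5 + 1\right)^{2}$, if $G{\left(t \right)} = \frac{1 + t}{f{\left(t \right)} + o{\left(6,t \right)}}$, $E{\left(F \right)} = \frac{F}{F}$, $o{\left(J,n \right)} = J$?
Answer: $\frac{182}{5} \approx 36.4$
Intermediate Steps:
$f{\left(V \right)} = -2 + V$ ($f{\left(V \right)} = 2 - \left(4 - V\right) = 2 + \left(-4 + V\right) = -2 + V$)
$E{\left(F \right)} = 1$
$G{\left(t \right)} = \frac{1 + t}{4 + t}$ ($G{\left(t \right)} = \frac{1 + t}{\left(-2 + t\right) + 6} = \frac{1 + t}{4 + t}$)
$G{\left(M{\left(4 \right)} \right)} E{\left(-12 \right)} + \left(5 + 1\right)^{2} = \frac{1 + 1}{4 + 1} \cdot 1 + \left(5 + 1\right)^{2} = \frac{1}{5} \cdot 2 \cdot 1 + 6^{2} = \frac{1}{5} \cdot 2 \cdot 1 + 36 = \frac{2}{5} \cdot 1 + 36 = \frac{2}{5} + 36 = \frac{182}{5}$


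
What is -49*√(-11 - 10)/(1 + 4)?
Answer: -49*I*√21/5 ≈ -44.909*I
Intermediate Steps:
-49*√(-11 - 10)/(1 + 4) = -49*√(-21)/5 = -49*I*√21/5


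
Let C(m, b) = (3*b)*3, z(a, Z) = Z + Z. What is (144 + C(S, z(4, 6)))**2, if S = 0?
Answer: 63504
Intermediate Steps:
z(a, Z) = 2*Z
C(m, b) = 9*b
(144 + C(S, z(4, 6)))**2 = (144 + 9*(2*6))**2 = (144 + 9*12)**2 = (144 + 108)**2 = 252**2 = 63504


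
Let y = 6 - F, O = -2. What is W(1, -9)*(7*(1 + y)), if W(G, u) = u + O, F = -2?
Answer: -693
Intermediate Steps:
W(G, u) = -2 + u (W(G, u) = u - 2 = -2 + u)
y = 8 (y = 6 - 1*(-2) = 6 + 2 = 8)
W(1, -9)*(7*(1 + y)) = (-2 - 9)*(7*(1 + 8)) = -77*9 = -11*63 = -693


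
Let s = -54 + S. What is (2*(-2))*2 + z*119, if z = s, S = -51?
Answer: -12503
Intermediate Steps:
s = -105 (s = -54 - 51 = -105)
z = -105
(2*(-2))*2 + z*119 = (2*(-2))*2 - 105*119 = -4*2 - 12495 = -8 - 12495 = -12503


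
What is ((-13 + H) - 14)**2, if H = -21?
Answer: 2304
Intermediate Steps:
((-13 + H) - 14)**2 = ((-13 - 21) - 14)**2 = (-34 - 14)**2 = (-48)**2 = 2304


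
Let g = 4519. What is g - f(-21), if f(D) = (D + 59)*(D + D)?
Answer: 6115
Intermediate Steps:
f(D) = 2*D*(59 + D) (f(D) = (59 + D)*(2*D) = 2*D*(59 + D))
g - f(-21) = 4519 - 2*(-21)*(59 - 21) = 4519 - 2*(-21)*38 = 4519 - 1*(-1596) = 4519 + 1596 = 6115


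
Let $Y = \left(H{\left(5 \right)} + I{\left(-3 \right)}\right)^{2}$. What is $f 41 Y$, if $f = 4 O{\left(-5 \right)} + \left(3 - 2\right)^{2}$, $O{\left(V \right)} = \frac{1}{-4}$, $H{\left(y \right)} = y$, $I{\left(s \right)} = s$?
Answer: $0$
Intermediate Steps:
$O{\left(V \right)} = - \frac{1}{4}$
$f = 0$ ($f = 4 \left(- \frac{1}{4}\right) + \left(3 - 2\right)^{2} = -1 + 1^{2} = -1 + 1 = 0$)
$Y = 4$ ($Y = \left(5 - 3\right)^{2} = 2^{2} = 4$)
$f 41 Y = 0 \cdot 41 \cdot 4 = 0 \cdot 4 = 0$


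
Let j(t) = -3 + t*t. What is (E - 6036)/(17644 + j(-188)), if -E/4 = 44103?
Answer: -182448/52985 ≈ -3.4434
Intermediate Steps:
E = -176412 (E = -4*44103 = -176412)
j(t) = -3 + t²
(E - 6036)/(17644 + j(-188)) = (-176412 - 6036)/(17644 + (-3 + (-188)²)) = -182448/(17644 + (-3 + 35344)) = -182448/(17644 + 35341) = -182448/52985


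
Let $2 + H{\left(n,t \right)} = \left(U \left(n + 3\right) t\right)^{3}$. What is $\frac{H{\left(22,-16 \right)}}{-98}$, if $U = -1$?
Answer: $- \frac{31999999}{49} \approx -6.5306 \cdot 10^{5}$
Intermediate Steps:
$H{\left(n,t \right)} = -2 + t^{3} \left(-3 - n\right)^{3}$ ($H{\left(n,t \right)} = -2 + \left(- (n + 3) t\right)^{3} = -2 + \left(- (3 + n) t\right)^{3} = -2 + \left(\left(-3 - n\right) t\right)^{3} = -2 + \left(t \left(-3 - n\right)\right)^{3} = -2 + t^{3} \left(-3 - n\right)^{3}$)
$\frac{H{\left(22,-16 \right)}}{-98} = \frac{-2 - \left(-16\right)^{3} \left(3 + 22\right)^{3}}{-98} = \left(-2 - - 4096 \cdot 25^{3}\right) \left(- \frac{1}{98}\right) = \left(-2 - \left(-4096\right) 15625\right) \left(- \frac{1}{98}\right) = \left(-2 + 64000000\right) \left(- \frac{1}{98}\right) = 63999998 \left(- \frac{1}{98}\right) = - \frac{31999999}{49}$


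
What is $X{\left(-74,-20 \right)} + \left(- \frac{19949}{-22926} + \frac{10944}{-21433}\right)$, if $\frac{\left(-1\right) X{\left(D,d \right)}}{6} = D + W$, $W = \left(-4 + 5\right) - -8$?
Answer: $\frac{191812118393}{491372958} \approx 390.36$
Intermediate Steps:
$W = 9$ ($W = 1 + 8 = 9$)
$X{\left(D,d \right)} = -54 - 6 D$ ($X{\left(D,d \right)} = - 6 \left(D + 9\right) = - 6 \left(9 + D\right) = -54 - 6 D$)
$X{\left(-74,-20 \right)} + \left(- \frac{19949}{-22926} + \frac{10944}{-21433}\right) = \left(-54 - -444\right) + \left(- \frac{19949}{-22926} + \frac{10944}{-21433}\right) = \left(-54 + 444\right) + \left(\left(-19949\right) \left(- \frac{1}{22926}\right) + 10944 \left(- \frac{1}{21433}\right)\right) = 390 + \left(\frac{19949}{22926} - \frac{10944}{21433}\right) = 390 + \frac{176664773}{491372958} = \frac{191812118393}{491372958}$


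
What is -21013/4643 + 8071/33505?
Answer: -666566912/155563715 ≈ -4.2849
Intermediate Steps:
-21013/4643 + 8071/33505 = -666566912/155563715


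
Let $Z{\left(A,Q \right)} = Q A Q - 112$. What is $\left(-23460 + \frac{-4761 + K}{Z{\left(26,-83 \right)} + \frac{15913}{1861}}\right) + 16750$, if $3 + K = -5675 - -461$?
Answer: $- \frac{2235378809908}{333138635} \approx -6710.1$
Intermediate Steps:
$Z{\left(A,Q \right)} = -112 + A Q^{2}$ ($Z{\left(A,Q \right)} = A Q Q - 112 = A Q^{2} - 112 = -112 + A Q^{2}$)
$K = -5217$ ($K = -3 - 5214 = -5217$)
$\left(-23460 + \frac{-4761 + K}{Z{\left(26,-83 \right)} + \frac{15913}{1861}}\right) + 16750 = \left(-23460 + \frac{-4761 - 5217}{\left(-112 + 26 \left(-83\right)^{2}\right) + \frac{15913}{1861}}\right) + 16750 = \left(-23460 - \frac{9978}{\left(-112 + 26 \cdot 6889\right) + 15913 \cdot \frac{1}{1861}}\right) + 16750 = \left(-23460 - \frac{9978}{\left(-112 + 179114\right) + \frac{15913}{1861}}\right) + 16750 = \left(-23460 - \frac{9978}{179002 + \frac{15913}{1861}}\right) + 16750 = \left(-23460 - \frac{9978}{\frac{333138635}{1861}}\right) + 16750 = \left(-23460 - \frac{18569058}{333138635}\right) + 16750 = - \frac{7815450946158}{333138635} + 16750 = - \frac{2235378809908}{333138635}$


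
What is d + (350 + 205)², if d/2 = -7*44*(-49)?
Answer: 338209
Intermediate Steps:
d = 30184 (d = 2*(-7*44*(-49)) = 2*(-308*(-49)) = 2*15092 = 30184)
d + (350 + 205)² = 30184 + (350 + 205)² = 30184 + 555² = 30184 + 308025 = 338209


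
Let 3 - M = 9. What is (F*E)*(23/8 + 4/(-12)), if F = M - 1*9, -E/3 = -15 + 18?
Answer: 2745/8 ≈ 343.13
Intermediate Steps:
M = -6 (M = 3 - 1*9 = 3 - 9 = -6)
E = -9 (E = -3*(-15 + 18) = -3*3 = -9)
F = -15 (F = -6 - 1*9 = -6 - 9 = -15)
(F*E)*(23/8 + 4/(-12)) = (-15*(-9))*(23/8 + 4/(-12)) = 135*(23*(⅛) + 4*(-1/12)) = 135*(23/8 - ⅓) = 135*(61/24) = 2745/8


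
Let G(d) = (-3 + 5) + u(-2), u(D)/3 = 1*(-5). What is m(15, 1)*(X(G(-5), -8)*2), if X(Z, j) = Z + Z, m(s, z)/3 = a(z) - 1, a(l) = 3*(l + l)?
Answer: -780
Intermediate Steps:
u(D) = -15 (u(D) = 3*(1*(-5)) = 3*(-5) = -15)
a(l) = 6*l (a(l) = 3*(2*l) = 6*l)
G(d) = -13 (G(d) = (-3 + 5) - 15 = 2 - 15 = -13)
m(s, z) = -3 + 18*z (m(s, z) = 3*(6*z - 1) = 3*(-1 + 6*z) = -3 + 18*z)
X(Z, j) = 2*Z
m(15, 1)*(X(G(-5), -8)*2) = (-3 + 18*1)*((2*(-13))*2) = (-3 + 18)*(-26*2) = 15*(-52) = -780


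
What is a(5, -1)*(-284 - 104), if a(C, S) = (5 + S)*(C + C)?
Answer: -15520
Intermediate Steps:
a(C, S) = 2*C*(5 + S) (a(C, S) = (5 + S)*(2*C) = 2*C*(5 + S))
a(5, -1)*(-284 - 104) = (2*5*(5 - 1))*(-284 - 104) = (2*5*4)*(-388) = 40*(-388) = -15520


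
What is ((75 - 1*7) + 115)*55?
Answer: 10065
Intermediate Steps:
((75 - 1*7) + 115)*55 = ((75 - 7) + 115)*55 = (68 + 115)*55 = 183*55 = 10065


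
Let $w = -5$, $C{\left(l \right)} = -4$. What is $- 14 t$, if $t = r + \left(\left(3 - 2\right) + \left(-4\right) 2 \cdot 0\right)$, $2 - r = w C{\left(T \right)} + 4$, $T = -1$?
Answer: $294$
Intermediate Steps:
$r = -22$ ($r = 2 - \left(\left(-5\right) \left(-4\right) + 4\right) = 2 - \left(20 + 4\right) = 2 - 24 = -22$)
$t = -21$ ($t = -22 + \left(\left(3 - 2\right) + \left(-4\right) 2 \cdot 0\right) = -22 + \left(1 - 0\right) = -22 + \left(1 + 0\right) = -22 + 1 = -21$)
$- 14 t = \left(-14\right) \left(-21\right) = 294$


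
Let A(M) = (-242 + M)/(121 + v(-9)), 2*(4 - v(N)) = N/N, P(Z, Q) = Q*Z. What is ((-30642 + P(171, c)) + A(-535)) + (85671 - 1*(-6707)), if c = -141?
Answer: 3122357/83 ≈ 37619.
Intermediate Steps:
v(N) = 7/2 (v(N) = 4 - N/(2*N) = 4 - 1/2*1 = 4 - 1/2 = 7/2)
A(M) = -484/249 + 2*M/249 (A(M) = (-242 + M)/(121 + 7/2) = (-242 + M)/(249/2) = (-242 + M)*(2/249) = -484/249 + 2*M/249)
((-30642 + P(171, c)) + A(-535)) + (85671 - 1*(-6707)) = ((-30642 - 141*171) + (-484/249 + (2/249)*(-535))) + (85671 - 1*(-6707)) = ((-30642 - 24111) + (-484/249 - 1070/249)) + (85671 + 6707) = (-54753 - 518/83) + 92378 = -4545017/83 + 92378 = 3122357/83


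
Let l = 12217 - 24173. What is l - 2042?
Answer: -13998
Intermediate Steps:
l = -11956
l - 2042 = -11956 - 2042 = -13998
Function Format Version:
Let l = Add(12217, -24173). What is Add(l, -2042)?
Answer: -13998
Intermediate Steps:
l = -11956
Add(l, -2042) = Add(-11956, -2042) = -13998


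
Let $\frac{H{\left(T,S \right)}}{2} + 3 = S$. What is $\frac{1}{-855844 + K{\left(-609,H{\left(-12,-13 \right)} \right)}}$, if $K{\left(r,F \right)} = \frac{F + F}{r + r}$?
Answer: $- \frac{609}{521208964} \approx -1.1684 \cdot 10^{-6}$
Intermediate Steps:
$H{\left(T,S \right)} = -6 + 2 S$
$K{\left(r,F \right)} = \frac{F}{r}$ ($K{\left(r,F \right)} = \frac{2 F}{2 r} = 2 F \frac{1}{2 r} = \frac{F}{r}$)
$\frac{1}{-855844 + K{\left(-609,H{\left(-12,-13 \right)} \right)}} = \frac{1}{-855844 + \frac{-6 + 2 \left(-13\right)}{-609}} = \frac{1}{-855844 + \left(-6 - 26\right) \left(- \frac{1}{609}\right)} = \frac{1}{-855844 - - \frac{32}{609}} = \frac{1}{-855844 + \frac{32}{609}} = \frac{1}{- \frac{521208964}{609}} = - \frac{609}{521208964}$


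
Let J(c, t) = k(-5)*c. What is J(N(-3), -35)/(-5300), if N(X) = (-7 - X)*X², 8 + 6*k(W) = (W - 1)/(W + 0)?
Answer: -51/6625 ≈ -0.0076981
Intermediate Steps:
k(W) = -4/3 + (-1 + W)/(6*W) (k(W) = -4/3 + ((W - 1)/(W + 0))/6 = -4/3 + ((-1 + W)/W)/6 = -4/3 + (-1 + W)/(6*W))
N(X) = X²*(-7 - X)
J(c, t) = -17*c/15 (J(c, t) = ((⅙)*(-1 - 7*(-5))/(-5))*c = ((⅙)*(-⅕)*(-1 + 35))*c = ((⅙)*(-⅕)*34)*c = -17*c/15)
J(N(-3), -35)/(-5300) = -17*(-3)²*(-7 - 1*(-3))/15/(-5300) = -51*(-7 + 3)/5*(-1/5300) = -51*(-4)/5*(-1/5300) = -17/15*(-36)*(-1/5300) = (204/5)*(-1/5300) = -51/6625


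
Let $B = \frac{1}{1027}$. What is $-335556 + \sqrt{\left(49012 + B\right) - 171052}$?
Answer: $-335556 + \frac{i \sqrt{128719126133}}{1027} \approx -3.3556 \cdot 10^{5} + 349.34 i$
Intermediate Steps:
$B = \frac{1}{1027} \approx 0.00097371$
$-335556 + \sqrt{\left(49012 + B\right) - 171052} = -335556 + \sqrt{\left(49012 + \frac{1}{1027}\right) - 171052} = -335556 + \sqrt{\frac{50335325}{1027} - 171052} = -335556 + \sqrt{- \frac{125335079}{1027}} = -335556 + \frac{i \sqrt{128719126133}}{1027}$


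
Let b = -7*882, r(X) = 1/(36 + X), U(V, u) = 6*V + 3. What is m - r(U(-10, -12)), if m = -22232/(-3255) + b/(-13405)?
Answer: 9148403/1246665 ≈ 7.3383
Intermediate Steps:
U(V, u) = 3 + 6*V
b = -6174
m = 1298434/178095 (m = -22232/(-3255) - 6174/(-13405) = -22232*(-1/3255) - 6174*(-1/13405) = 3176/465 + 882/1915 = 1298434/178095 ≈ 7.2907)
m - r(U(-10, -12)) = 1298434/178095 - 1/(36 + (3 + 6*(-10))) = 1298434/178095 - 1/(36 + (3 - 60)) = 1298434/178095 - 1/(36 - 57) = 1298434/178095 - 1/(-21) = 1298434/178095 - 1*(-1/21) = 1298434/178095 + 1/21 = 9148403/1246665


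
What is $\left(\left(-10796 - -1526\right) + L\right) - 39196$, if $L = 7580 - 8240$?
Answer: $-49126$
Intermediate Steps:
$L = -660$
$\left(\left(-10796 - -1526\right) + L\right) - 39196 = \left(\left(-10796 - -1526\right) - 660\right) - 39196 = \left(\left(-10796 + 1526\right) - 660\right) - 39196 = \left(-9270 - 660\right) - 39196 = -9930 - 39196 = -49126$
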